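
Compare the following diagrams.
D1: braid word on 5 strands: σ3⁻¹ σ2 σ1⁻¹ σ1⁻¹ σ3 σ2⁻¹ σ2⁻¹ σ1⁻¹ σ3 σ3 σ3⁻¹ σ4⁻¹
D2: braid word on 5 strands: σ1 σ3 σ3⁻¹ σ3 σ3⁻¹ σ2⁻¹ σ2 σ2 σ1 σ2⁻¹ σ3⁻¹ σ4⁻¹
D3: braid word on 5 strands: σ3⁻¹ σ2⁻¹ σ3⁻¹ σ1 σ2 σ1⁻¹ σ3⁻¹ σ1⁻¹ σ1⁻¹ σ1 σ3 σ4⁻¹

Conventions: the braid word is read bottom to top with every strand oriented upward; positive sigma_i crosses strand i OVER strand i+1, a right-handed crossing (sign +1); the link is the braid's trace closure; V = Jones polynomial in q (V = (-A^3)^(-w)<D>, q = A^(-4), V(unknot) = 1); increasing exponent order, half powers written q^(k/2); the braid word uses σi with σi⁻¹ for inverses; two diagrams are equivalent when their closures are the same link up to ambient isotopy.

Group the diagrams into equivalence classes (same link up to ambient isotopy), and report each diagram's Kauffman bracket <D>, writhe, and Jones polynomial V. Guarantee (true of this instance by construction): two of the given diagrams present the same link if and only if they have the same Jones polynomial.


classes: {D1} | {D2} | {D3}
V(D1) = -q^-6 + q^-5 - q^-4 + 2q^-3 - q^-2 + q^-1  [12 crossings, <D> = A^-8 - A^-4 + 2 - A^4 + A^8 - A^12, w = -4]
V(D2) = 1  [12 crossings, <D> = 1, w = 0]
V(D3) = -q^-4 + q^-3 + q^-1  [12 crossings, <D> = A^-8 + 1 - A^4, w = -4]
note: comparing 3 Jones polynomials yields 3 groups


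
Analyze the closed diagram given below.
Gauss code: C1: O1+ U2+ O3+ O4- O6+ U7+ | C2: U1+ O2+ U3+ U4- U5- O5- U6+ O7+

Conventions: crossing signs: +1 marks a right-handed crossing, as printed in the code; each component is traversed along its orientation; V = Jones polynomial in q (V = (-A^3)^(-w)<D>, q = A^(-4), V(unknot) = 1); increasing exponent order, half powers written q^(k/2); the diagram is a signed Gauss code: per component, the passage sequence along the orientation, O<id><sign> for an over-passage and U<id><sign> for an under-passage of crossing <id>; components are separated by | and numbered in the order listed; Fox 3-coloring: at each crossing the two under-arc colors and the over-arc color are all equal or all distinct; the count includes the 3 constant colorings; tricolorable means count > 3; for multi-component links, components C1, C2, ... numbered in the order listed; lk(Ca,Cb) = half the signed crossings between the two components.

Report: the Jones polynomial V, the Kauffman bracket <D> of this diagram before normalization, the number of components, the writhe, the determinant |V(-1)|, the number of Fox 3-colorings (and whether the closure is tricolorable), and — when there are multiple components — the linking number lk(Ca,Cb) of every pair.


V = -q^(3/2) - q^(7/2) + q^(9/2) - q^(11/2)
<D> = A^-13 - A^-9 + A^-5 + A^3 (w = +3)
2 components over 7 crossings, w = +3
lk(C1,C2): +2
3 Fox colorings among 3^7, |V(-1)| = 4: not tricolorable
why: span 4 respects span(V) <= c + mu - 1 = 8 for this 2-component diagram


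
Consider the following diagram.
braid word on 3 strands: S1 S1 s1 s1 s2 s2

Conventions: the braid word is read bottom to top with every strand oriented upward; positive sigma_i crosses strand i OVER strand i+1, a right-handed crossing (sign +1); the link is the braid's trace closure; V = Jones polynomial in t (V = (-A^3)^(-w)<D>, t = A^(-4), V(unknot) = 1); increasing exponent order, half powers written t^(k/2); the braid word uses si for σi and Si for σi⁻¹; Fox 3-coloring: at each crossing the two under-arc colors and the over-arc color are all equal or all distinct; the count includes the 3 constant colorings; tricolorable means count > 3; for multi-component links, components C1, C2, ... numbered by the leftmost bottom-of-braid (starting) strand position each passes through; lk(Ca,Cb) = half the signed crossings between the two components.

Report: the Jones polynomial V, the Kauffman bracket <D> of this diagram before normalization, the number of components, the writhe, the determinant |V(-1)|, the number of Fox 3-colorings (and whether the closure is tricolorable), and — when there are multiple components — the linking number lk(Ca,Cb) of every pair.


V(t) = 1 + t + t^2 + t^3
bracket: A^-6 + A^-2 + A^2 + A^6, w = +2
3 components, writhe +2, over 6 crossings
lk(C1,C2) = 0
linking number lk(C1,C3) = 0
lk(C2,C3): +1
det 0, colorings 9 of 3^6 — tricolorable
observation: w = +2 shifts under R1 moves; the (-A^3)^(-2) factor cancels that in V


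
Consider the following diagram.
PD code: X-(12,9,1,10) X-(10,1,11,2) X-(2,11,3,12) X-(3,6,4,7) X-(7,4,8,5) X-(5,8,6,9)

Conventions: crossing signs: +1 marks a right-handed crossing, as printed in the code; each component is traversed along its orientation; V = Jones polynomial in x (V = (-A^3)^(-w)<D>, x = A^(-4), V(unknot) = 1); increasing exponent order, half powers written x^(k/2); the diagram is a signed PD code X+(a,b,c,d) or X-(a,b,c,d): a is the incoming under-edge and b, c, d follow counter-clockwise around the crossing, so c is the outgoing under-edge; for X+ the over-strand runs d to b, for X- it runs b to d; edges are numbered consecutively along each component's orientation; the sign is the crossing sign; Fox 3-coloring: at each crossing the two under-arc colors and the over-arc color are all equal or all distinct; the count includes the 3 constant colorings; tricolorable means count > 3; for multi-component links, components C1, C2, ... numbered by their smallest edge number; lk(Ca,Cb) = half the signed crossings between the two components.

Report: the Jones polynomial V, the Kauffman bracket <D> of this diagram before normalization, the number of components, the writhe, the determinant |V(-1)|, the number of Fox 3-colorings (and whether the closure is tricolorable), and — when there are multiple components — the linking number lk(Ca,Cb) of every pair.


V(x) = x^-8 - 2x^-7 + x^-6 - 2x^-5 + 2x^-4 + x^-2
bracket: A^-10 + 2A^-2 - 2A^2 + A^6 - 2A^10 + A^14, w = -6
1 component, writhe -6, over 6 crossings
det 9, colorings 27 of 3^6 — tricolorable
observation: the span of V is 6, forcing >= 6 crossings in any diagram


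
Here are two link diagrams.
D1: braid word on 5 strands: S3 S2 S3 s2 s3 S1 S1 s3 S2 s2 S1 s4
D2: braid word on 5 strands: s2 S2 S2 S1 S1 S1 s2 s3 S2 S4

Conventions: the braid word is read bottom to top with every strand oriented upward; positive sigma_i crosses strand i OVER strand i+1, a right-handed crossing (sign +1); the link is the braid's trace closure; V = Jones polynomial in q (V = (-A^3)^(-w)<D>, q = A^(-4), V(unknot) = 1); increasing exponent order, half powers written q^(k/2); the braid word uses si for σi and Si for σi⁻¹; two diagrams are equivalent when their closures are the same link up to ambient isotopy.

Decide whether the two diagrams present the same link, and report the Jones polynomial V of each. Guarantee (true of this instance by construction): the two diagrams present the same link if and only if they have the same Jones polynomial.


equivalent: yes
D1 (bracket A^-2 + A^6 - A^10; 12 crossings at w = -2): V = -q^-4 + q^-3 + q^-1
D2 (bracket A^-8 + 1 - A^4; 10 crossings at w = -4): V = -q^-4 + q^-3 + q^-1
key observation: one V(q) for all 2 diagrams — one class (guaranteed)


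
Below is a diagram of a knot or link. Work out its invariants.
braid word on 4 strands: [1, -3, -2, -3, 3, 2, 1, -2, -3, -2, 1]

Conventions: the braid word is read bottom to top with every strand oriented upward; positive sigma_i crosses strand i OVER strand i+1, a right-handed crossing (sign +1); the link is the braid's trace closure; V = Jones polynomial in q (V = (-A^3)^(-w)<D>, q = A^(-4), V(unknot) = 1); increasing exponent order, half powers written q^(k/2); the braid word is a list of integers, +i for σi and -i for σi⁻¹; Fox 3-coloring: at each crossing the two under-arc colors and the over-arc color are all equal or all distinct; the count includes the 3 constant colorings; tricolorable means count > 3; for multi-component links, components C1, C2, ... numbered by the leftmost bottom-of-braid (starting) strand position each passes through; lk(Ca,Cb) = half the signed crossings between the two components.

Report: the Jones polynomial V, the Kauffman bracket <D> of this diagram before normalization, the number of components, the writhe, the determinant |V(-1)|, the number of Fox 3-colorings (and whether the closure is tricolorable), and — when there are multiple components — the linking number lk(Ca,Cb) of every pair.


Jones polynomial: V(q) = -q^-3 + q^-2 - q^-1 + 3 - q + q^2 - q^3
<D> = A^-15 - A^-11 + A^-7 - 3A^-3 + A - A^5 + A^9; writhe -1
components 1, writhe -1 (11 crossings)
3-colorings: 27 of 3^11, det 9 — tricolorable
note: V spans 6 powers of q: at least 6 crossings in any diagram


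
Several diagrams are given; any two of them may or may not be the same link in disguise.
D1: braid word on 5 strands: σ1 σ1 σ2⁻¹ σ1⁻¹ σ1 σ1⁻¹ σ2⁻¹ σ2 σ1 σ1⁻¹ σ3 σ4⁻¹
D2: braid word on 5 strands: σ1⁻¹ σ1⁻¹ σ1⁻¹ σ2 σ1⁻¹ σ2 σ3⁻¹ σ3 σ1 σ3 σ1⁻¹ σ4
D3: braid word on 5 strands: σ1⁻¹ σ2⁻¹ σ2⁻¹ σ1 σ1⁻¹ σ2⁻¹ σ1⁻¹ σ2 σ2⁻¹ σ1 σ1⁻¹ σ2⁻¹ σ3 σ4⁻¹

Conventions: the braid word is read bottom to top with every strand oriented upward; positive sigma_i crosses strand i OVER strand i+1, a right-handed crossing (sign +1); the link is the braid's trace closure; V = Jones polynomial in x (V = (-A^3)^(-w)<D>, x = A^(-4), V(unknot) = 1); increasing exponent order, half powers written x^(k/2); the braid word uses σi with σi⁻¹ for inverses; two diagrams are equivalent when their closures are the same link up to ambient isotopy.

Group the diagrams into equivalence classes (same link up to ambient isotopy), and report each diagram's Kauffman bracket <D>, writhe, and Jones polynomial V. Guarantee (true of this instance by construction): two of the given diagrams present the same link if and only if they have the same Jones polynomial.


classes: {D1} | {D2} | {D3}
V(D1) = 1  [12 crossings, <D> = 1, w = 0]
V(D2) = x^-5 - 2x^-4 + 2x^-3 - 2x^-2 + 2x^-1 - 1 + x  [12 crossings, <D> = A^-4 - 1 + 2A^4 - 2A^8 + 2A^12 - 2A^16 + A^20, w = 0]
V(D3) = -x^-7 + x^-6 - x^-5 + x^-4 + x^-2  (w -6, c 14, <D> = A^-10 + A^-2 - A^2 + A^6 - A^10)
insight: 3 classes among 3 diagrams; unequal V(x) rules out equality


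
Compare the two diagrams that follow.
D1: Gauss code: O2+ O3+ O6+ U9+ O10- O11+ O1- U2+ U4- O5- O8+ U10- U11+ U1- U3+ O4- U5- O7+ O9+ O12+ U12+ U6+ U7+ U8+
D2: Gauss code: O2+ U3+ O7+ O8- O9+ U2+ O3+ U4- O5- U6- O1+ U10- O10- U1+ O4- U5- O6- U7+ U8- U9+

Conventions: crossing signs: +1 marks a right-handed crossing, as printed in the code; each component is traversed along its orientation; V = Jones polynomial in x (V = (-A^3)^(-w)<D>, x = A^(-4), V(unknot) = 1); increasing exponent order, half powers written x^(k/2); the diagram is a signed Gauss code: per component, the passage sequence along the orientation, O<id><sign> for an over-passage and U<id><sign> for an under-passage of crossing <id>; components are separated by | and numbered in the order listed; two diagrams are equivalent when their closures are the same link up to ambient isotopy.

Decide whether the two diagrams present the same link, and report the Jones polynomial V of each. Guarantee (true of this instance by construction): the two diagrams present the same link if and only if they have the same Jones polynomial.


equivalent: no
D1 (bracket -A^-8 + A^-4 - 1 + 2A^4 - A^8 + 2A^12 - A^16; 12 crossings at w = +4): V = -x^-1 + 2 - x + 2x^2 - x^3 + x^4 - x^5
V(D2) = -x^-3 + x^-2 - x^-1 + 3 - x + x^2 - x^3  [10 crossings, <D> = -A^-12 + A^-8 - A^-4 + 3 - A^4 + A^8 - A^12, w = 0]
observation: 2 classes among 2 diagrams; unequal V(x) rules out equality


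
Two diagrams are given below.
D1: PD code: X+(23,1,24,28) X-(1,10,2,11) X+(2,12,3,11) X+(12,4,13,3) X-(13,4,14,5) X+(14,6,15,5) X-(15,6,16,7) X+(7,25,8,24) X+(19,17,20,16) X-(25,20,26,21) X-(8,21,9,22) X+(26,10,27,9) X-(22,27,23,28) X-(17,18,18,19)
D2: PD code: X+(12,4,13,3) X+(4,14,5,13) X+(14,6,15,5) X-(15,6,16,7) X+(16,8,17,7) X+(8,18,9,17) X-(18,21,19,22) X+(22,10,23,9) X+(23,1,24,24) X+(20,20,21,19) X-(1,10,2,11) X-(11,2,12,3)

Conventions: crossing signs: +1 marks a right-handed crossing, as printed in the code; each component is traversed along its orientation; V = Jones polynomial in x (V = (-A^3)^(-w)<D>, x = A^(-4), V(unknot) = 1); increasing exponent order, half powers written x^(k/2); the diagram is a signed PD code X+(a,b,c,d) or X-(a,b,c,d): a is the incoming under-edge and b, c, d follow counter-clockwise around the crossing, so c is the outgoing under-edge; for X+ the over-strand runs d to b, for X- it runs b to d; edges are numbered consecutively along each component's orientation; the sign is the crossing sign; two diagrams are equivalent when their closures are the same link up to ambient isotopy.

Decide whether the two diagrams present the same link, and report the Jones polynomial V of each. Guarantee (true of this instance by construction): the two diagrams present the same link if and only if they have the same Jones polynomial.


equivalent: no
D1 (bracket 1; 14 crossings at w = 0): V = 1
D2 (bracket -A^-4 + 1 + A^8; 12 crossings at w = +4): V = x + x^3 - x^4
key observation: comparing 2 Jones polynomials yields 2 groups


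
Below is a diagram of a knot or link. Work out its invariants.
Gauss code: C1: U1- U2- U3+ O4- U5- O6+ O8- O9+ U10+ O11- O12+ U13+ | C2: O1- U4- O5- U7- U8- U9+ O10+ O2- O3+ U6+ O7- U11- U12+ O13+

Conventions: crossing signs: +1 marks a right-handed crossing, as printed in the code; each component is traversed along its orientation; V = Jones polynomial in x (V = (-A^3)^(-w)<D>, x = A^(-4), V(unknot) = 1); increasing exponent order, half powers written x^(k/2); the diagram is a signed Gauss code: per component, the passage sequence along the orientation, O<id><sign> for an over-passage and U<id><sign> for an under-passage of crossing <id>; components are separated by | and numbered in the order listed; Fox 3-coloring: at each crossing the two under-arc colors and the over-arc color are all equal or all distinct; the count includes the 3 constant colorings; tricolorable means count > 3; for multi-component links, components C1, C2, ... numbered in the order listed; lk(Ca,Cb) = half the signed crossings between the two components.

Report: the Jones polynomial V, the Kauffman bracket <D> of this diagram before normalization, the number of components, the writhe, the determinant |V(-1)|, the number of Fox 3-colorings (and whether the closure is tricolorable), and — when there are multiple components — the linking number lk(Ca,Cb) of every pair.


V = x^(-7/2) - 2x^(-5/2) + x^(-3/2) - 2x^(-1/2) + x^(1/2) - x^(3/2)
<D> = A^-9 - A^-5 + 2A^-1 - A^3 + 2A^7 - A^11 (w = -1)
2 components over 13 crossings, w = -1
lk(C1,C2): 0
3 Fox colorings among 3^13, |V(-1)| = 8: not tricolorable
why: w = -1 (over 13 crossings) is diagram-only; (-A^3)^(1) removes it from V


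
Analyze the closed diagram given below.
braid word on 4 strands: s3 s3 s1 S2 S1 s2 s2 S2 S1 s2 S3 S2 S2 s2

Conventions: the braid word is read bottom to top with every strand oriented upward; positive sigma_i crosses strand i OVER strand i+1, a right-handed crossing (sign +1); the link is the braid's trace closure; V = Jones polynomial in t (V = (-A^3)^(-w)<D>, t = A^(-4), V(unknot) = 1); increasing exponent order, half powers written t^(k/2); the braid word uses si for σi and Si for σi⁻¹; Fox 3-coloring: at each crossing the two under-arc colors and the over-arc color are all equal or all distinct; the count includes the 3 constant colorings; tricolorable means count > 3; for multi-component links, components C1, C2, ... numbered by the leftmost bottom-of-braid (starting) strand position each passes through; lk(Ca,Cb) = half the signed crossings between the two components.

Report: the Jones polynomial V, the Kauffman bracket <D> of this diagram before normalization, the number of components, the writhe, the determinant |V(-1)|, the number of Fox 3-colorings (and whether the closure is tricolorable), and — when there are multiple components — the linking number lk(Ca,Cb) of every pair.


V(t) = -t^(-3/2) + t^(-1/2) - 2t^(1/2) + t^(3/2) - 2t^(5/2) + t^(7/2)
bracket: A^-14 - 2A^-10 + A^-6 - 2A^-2 + A^2 - A^6, w = 0
2 components, writhe 0, over 14 crossings
lk(C1,C2) = 0
det 8, colorings 3 of 3^14 — not tricolorable
observation: free reduction leaves σ3 σ3 σ1 σ2⁻¹ σ1⁻¹ σ2 σ1⁻¹ σ2 σ3⁻¹ σ2⁻¹ of the original 14 letters


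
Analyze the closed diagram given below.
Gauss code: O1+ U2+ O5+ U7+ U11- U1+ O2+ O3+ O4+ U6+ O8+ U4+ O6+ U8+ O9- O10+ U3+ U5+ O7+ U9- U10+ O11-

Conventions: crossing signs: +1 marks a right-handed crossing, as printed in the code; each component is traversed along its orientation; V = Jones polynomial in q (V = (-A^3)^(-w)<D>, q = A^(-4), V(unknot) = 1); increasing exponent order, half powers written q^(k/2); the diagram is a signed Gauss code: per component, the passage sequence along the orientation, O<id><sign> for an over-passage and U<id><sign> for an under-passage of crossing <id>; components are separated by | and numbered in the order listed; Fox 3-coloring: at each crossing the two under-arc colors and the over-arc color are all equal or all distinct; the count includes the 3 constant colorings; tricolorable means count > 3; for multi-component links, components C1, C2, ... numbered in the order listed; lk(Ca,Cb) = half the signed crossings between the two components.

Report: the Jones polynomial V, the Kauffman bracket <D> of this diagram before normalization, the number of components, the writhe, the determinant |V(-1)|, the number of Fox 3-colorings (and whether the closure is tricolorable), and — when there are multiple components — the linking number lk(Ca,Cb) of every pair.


Jones polynomial: V(q) = q^2 + 2q^4 - 2q^5 + q^6 - 2q^7 + q^8
<D> = -A^-11 + 2A^-7 - A^-3 + 2A - 2A^5 - A^13; writhe +7
components 1, writhe +7 (11 crossings)
3-colorings: 27 of 3^11, det 9 — tricolorable
note: |V(-1)| = 9: so tricolorable, since 3 divides 9


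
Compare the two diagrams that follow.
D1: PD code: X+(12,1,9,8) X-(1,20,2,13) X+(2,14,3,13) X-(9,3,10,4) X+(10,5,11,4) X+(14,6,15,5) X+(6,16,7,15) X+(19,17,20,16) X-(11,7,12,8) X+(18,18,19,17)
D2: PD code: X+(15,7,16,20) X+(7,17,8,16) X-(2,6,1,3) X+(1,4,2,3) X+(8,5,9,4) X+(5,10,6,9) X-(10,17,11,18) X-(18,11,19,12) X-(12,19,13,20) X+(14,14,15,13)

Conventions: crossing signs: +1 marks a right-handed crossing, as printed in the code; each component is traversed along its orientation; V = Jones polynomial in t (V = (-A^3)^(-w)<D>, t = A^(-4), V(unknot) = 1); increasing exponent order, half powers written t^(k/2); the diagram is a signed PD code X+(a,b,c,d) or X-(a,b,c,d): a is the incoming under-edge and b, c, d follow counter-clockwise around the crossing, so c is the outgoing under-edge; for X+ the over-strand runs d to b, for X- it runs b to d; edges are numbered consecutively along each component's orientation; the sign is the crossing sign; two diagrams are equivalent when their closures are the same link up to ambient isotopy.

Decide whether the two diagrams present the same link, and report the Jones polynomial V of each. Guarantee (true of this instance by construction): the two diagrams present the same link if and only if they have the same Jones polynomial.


equivalent: yes
V(D1) = 1 + t + t^2 + t^3  (w +4, c 10, <D> = 1 + A^4 + A^8 + A^12)
V(D2) = 1 + t + t^2 + t^3  [10 crossings, <D> = A^-6 + A^-2 + A^2 + A^6, w = +2]
key observation: from 10 to 10 crossings by R-moves: one link, two diagrams


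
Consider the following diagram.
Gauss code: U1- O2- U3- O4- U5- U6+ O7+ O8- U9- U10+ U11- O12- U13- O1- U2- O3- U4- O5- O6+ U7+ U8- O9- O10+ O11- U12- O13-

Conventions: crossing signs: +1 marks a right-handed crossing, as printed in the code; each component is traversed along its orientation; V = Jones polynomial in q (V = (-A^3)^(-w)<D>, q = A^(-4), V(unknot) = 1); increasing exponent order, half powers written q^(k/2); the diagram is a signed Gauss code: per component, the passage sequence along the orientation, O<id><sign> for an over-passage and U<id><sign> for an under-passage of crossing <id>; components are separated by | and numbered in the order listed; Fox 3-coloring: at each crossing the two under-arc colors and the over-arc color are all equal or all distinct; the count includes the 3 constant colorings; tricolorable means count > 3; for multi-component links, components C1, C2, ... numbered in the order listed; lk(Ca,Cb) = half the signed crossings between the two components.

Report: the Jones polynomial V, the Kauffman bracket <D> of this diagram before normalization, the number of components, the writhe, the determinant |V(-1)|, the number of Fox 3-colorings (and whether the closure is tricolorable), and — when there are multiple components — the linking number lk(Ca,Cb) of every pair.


V(q) = -q^-10 + q^-9 - q^-8 + q^-7 - q^-6 + q^-5 + q^-3
bracket: -A^-9 - A^-1 + A^3 - A^7 + A^11 - A^15 + A^19, w = -7
1 component, writhe -7, over 13 crossings
det 7, colorings 3 of 3^13 — not tricolorable
observation: the span of V is 7, forcing >= 7 crossings in any diagram


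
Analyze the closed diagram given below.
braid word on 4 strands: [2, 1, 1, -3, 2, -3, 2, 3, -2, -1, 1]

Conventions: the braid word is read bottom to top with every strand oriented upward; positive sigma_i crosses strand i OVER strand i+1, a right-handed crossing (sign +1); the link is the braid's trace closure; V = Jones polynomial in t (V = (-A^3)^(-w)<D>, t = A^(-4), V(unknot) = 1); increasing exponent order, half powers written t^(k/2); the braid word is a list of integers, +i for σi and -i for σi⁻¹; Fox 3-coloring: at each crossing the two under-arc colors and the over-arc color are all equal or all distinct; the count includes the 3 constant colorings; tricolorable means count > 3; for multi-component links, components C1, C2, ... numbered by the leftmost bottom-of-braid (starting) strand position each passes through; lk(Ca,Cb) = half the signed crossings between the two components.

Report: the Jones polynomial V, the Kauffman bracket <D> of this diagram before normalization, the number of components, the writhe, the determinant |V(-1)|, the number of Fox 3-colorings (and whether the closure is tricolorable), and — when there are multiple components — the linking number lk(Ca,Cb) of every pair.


V = t + 2t^3 + t^5
<D> = -A^-11 - 2A^-3 - A^5 (w = +3)
3 components over 11 crossings, w = +3
lk(C1,C2): +1
lk(C1,C3) = 0
linking number lk(C2,C3) = +1
3 Fox colorings among 3^11, |V(-1)| = 4: not tricolorable
why: summing lk over 3 pairs gives +2


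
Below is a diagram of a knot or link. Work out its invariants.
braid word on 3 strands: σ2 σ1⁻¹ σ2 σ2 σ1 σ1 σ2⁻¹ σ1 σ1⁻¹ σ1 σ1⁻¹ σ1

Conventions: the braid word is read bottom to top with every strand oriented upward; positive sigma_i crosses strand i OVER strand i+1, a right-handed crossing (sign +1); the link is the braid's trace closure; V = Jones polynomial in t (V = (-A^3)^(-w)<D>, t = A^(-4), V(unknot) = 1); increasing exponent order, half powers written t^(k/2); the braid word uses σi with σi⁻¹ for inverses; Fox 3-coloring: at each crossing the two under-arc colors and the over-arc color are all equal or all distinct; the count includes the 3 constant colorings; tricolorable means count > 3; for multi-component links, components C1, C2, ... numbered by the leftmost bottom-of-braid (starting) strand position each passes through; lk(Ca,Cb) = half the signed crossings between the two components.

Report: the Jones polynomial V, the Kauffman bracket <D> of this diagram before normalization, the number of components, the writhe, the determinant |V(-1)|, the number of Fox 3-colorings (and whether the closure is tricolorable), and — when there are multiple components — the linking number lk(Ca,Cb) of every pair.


V(t) = 2t - 2t^2 + 3t^3 - 3t^4 + 2t^5 - 2t^6 + t^7
bracket: A^-16 - 2A^-12 + 2A^-8 - 3A^-4 + 3 - 2A^4 + 2A^8, w = +4
1 component, writhe +4, over 12 crossings
det 15, colorings 9 of 3^12 — tricolorable
observation: |V(-1)| = 15: so tricolorable, since 3 divides 15


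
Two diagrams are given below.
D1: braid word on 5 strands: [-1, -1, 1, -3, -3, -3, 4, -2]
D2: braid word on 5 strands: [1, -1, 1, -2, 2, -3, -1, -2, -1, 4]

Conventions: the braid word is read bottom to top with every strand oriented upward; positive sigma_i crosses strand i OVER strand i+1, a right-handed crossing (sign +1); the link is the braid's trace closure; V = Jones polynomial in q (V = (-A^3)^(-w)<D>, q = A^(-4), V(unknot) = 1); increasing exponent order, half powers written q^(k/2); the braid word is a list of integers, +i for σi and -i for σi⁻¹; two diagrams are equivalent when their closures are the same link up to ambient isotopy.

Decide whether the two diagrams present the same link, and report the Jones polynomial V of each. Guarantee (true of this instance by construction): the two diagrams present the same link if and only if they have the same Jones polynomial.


equivalent: no
D1 (bracket A^-8 + 1 - A^4; 8 crossings at w = -4): V = -q^-4 + q^-3 + q^-1
D2 (bracket A^-6; 10 crossings at w = -2): V = 1
key observation: comparing 2 Jones polynomials yields 2 groups


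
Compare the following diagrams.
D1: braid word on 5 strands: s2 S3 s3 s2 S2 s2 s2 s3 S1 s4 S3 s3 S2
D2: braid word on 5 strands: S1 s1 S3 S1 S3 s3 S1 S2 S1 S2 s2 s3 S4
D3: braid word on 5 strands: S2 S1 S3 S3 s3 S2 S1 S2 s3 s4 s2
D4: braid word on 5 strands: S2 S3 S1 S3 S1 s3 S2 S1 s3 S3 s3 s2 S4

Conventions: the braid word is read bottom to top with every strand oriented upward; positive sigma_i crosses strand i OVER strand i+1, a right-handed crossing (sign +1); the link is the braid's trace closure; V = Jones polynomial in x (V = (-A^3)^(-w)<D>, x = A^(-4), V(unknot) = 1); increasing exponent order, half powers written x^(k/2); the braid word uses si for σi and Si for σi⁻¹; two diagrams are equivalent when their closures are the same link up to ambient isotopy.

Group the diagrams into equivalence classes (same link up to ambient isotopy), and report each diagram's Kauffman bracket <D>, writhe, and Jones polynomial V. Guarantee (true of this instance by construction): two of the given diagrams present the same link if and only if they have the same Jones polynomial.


grouping into links: {D1} | {D2, D3, D4}
V(D1) = -x^(1/2) - x^(5/2)  (w +3, c 13, <D> = A^-1 + A^7)
V(D2) = x^(-9/2) - x^(-5/2) - x^(-3/2) - x^(-1/2)  (w -5, c 13, <D> = A^-13 + A^-9 + A^-5 - A^3)
V(D3) = x^(-9/2) - x^(-5/2) - x^(-3/2) - x^(-1/2)  [11 crossings, <D> = A^-7 + A^-3 + A - A^9, w = -3]
V(D4) = x^(-9/2) - x^(-5/2) - x^(-3/2) - x^(-1/2)  (w -5, c 13, <D> = A^-13 + A^-9 + A^-5 - A^3)
why: 2 values of V(x) split the 4 diagrams


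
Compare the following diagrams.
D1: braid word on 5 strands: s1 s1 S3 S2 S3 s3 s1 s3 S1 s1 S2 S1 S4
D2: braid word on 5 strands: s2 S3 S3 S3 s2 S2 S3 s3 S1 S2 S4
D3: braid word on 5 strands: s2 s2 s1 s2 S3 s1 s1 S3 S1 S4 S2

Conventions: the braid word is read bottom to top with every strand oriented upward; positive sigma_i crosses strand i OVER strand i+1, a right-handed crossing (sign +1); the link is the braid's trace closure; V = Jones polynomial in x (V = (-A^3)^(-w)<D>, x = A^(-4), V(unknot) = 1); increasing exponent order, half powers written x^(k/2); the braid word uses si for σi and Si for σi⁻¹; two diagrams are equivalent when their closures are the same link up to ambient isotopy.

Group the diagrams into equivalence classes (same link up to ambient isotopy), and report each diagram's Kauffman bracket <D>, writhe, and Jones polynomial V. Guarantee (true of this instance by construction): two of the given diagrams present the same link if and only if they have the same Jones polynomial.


grouping into links: {D1} | {D2} | {D3}
V(D1) = -x^(1/2) - x^(5/2)  (w -1, c 13, <D> = A^-13 + A^-5)
V(D2) = x^(-9/2) - x^(-5/2) - x^(-3/2) - x^(-1/2)  (w -5, c 11, <D> = A^-13 + A^-9 + A^-5 - A^3)
V(D3) = -x^(-3/2) - 2x^(1/2) + x^(3/2) - x^(5/2) + x^(7/2)  [11 crossings, <D> = -A^-11 + A^-7 - A^-3 + 2A + A^9, w = +1]
why: V(x) takes 3 values over 3 diagrams, fixing the grouping


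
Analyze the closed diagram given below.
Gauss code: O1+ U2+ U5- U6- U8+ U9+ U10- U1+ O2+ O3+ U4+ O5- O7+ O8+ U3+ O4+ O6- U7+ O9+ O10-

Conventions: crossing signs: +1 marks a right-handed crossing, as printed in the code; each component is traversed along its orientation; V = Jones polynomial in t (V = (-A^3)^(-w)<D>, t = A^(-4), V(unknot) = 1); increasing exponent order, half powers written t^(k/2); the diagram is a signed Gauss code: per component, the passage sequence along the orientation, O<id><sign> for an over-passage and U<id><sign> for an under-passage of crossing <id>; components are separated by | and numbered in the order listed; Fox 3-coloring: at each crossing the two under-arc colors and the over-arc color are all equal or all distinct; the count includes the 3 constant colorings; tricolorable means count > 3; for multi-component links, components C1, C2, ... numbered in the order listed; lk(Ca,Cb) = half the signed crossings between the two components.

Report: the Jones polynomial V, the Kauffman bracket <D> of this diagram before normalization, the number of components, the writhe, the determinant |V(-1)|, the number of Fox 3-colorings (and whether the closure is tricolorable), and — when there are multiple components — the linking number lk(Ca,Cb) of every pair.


V = t + t^3 - t^4
<D> = -A^-4 + 1 + A^8 (w = +4)
1 component over 10 crossings, w = +4
9 Fox colorings among 3^10, |V(-1)| = 3: tricolorable
why: w = +4 (over 10 crossings) is diagram-only; (-A^3)^(-4) removes it from V


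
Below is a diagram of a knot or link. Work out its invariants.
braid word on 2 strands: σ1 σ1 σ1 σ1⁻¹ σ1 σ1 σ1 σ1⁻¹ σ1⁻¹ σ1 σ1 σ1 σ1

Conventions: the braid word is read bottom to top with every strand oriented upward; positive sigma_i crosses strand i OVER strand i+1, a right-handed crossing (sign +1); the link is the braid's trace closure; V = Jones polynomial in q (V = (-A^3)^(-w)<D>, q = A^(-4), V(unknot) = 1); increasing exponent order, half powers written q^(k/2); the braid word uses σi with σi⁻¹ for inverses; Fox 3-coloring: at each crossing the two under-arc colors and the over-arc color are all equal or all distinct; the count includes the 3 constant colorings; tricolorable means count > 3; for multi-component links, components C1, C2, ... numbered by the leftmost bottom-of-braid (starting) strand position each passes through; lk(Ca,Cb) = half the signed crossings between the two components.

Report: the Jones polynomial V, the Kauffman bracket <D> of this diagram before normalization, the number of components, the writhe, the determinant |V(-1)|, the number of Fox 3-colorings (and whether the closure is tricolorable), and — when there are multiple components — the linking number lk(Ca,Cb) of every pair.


V(q) = q^3 + q^5 - q^6 + q^7 - q^8 + q^9 - q^10
bracket: A^-19 - A^-15 + A^-11 - A^-7 + A^-3 - A - A^9, w = +7
1 component, writhe +7, over 13 crossings
det 7, colorings 3 of 3^13 — not tricolorable
observation: a (2,7) torus form — a single generator 7 times


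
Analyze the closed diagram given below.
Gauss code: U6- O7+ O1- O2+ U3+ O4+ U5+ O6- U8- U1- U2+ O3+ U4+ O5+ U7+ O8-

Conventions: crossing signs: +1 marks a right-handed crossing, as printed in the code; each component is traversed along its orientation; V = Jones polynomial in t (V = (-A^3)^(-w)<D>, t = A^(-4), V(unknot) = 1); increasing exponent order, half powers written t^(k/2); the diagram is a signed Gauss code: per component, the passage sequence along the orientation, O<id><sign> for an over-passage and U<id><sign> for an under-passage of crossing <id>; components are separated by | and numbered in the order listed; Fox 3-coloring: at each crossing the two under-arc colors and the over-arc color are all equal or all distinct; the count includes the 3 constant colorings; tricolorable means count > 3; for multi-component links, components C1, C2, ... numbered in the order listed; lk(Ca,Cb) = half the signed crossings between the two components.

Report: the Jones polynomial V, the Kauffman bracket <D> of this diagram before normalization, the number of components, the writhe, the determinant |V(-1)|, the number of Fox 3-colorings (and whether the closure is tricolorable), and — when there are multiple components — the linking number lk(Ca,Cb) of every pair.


V = t^-1 - 1 + 2t - 2t^2 + 2t^3 - 2t^4 + t^5
<D> = A^-14 - 2A^-10 + 2A^-6 - 2A^-2 + 2A^2 - A^6 + A^10 (w = +2)
1 component over 8 crossings, w = +2
3 Fox colorings among 3^8, |V(-1)| = 11: not tricolorable
why: V spans 6 powers of t: at least 6 crossings in any diagram


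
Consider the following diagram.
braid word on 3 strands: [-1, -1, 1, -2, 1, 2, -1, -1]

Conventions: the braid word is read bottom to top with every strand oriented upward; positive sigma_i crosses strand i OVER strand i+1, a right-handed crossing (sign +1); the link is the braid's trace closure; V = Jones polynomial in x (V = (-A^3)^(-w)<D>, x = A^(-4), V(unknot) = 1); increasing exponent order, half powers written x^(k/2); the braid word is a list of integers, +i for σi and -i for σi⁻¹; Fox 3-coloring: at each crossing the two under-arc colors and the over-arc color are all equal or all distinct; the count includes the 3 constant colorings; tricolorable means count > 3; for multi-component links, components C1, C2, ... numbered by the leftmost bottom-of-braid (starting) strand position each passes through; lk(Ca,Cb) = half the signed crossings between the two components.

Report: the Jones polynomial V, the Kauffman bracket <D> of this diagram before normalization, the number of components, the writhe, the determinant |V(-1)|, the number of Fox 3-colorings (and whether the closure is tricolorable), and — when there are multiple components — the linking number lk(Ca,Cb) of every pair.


Jones polynomial: V(x) = -x^-4 + x^-3 + x^-1
<D> = A^-2 + A^6 - A^10; writhe -2
components 1, writhe -2 (8 crossings)
3-colorings: 9 of 3^8, det 3 — tricolorable
note: det 3 = |V(-1)|; divisible by 3, so tricolorable


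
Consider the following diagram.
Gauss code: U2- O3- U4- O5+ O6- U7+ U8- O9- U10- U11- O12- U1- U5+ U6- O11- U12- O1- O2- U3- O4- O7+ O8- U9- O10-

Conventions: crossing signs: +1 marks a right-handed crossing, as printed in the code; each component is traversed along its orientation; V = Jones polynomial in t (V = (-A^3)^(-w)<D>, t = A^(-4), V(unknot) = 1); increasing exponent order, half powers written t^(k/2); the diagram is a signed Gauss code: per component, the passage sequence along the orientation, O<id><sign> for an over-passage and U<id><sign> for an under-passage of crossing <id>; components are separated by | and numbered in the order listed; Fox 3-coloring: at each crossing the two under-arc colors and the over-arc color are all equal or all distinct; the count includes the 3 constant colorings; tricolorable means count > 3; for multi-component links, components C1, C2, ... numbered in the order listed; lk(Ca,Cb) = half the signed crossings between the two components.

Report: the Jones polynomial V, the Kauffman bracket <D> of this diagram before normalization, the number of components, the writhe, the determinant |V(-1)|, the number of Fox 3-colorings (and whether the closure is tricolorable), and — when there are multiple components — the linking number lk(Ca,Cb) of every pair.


V(t) = t^-11 - 2t^-10 + 2t^-9 - 3t^-8 + 2t^-7 - 2t^-6 + 2t^-5 + t^-3
bracket: A^-12 + 2A^-4 - 2 + 2A^4 - 3A^8 + 2A^12 - 2A^16 + A^20, w = -8
1 component, writhe -8, over 12 crossings
det 15, colorings 9 of 3^12 — tricolorable
observation: |V(-1)| = 15: so tricolorable, since 3 divides 15


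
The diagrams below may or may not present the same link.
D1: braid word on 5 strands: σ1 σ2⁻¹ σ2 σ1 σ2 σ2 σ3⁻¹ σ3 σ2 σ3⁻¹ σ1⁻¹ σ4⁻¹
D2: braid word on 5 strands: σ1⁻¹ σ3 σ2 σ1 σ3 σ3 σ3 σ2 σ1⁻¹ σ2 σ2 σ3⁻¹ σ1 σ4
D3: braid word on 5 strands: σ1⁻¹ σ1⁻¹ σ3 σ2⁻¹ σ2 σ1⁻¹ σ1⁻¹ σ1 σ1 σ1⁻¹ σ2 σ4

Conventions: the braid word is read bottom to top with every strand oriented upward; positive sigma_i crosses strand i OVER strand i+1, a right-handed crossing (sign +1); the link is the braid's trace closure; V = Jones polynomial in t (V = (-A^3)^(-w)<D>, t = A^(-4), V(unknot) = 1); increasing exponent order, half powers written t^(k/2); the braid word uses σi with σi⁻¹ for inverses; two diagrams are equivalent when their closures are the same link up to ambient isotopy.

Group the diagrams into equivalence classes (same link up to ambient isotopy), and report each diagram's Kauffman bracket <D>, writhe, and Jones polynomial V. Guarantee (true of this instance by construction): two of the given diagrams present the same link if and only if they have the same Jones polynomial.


equivalence classes: {D1} | {D2} | {D3}
D1 (bracket -A^-10 + A^-6 + A^2; 12 crossings at w = +2): V = t + t^3 - t^4
D2 (bracket A^-8 - 2A^-4 + 1 - 2A^4 + 2A^8 + A^16; 14 crossings at w = +8): V = t^2 + 2t^4 - 2t^5 + t^6 - 2t^7 + t^8
D3 (bracket A^4 + A^12 - A^16; 12 crossings at w = 0): V = -t^-4 + t^-3 + t^-1
key observation: 3 classes among 3 diagrams; unequal V(t) rules out equality


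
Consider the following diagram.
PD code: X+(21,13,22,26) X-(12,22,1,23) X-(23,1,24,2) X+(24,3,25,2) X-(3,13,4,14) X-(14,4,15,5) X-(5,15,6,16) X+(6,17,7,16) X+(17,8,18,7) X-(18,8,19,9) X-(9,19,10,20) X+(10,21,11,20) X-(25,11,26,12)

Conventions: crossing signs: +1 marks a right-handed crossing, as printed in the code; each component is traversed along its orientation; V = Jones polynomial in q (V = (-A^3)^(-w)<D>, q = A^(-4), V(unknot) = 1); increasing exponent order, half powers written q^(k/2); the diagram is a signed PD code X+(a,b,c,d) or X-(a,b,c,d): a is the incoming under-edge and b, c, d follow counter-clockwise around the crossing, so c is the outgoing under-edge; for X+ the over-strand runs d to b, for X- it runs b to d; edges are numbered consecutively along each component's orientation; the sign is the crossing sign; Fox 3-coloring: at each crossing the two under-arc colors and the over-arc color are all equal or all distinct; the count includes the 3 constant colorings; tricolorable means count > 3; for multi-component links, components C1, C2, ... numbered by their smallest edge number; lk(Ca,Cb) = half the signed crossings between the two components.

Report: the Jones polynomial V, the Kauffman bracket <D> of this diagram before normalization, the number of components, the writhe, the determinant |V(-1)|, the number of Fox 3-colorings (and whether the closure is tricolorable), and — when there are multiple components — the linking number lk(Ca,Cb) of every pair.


Jones polynomial: V(q) = -q^(-9/2) - q^(-5/2) + q^(-3/2) - q^(-1/2)
<D> = A^-7 - A^-3 + A + A^9; writhe -3
components 2, writhe -3 (13 crossings)
linking number lk(C1,C2) = -2
3-colorings: 3 of 3^13, det 4 — not tricolorable
note: the 1 component pair carries total linking -2


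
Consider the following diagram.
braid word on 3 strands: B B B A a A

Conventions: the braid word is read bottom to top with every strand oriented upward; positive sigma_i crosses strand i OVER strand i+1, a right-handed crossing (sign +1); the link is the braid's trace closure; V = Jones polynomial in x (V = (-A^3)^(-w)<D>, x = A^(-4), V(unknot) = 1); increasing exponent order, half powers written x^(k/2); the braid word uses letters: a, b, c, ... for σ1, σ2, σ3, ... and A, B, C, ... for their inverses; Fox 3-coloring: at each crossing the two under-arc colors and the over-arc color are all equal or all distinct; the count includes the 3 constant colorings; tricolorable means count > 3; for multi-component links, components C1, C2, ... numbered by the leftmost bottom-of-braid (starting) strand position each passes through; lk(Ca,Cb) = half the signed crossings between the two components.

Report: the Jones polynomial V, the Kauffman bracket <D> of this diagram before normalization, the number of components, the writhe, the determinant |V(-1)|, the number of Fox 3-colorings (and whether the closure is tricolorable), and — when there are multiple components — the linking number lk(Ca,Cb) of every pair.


V(x) = -x^-4 + x^-3 + x^-1
bracket: A^-8 + 1 - A^4, w = -4
1 component, writhe -4, over 6 crossings
det 3, colorings 9 of 3^6 — tricolorable
observation: w = -4 (over 6 crossings) is diagram-only; (-A^3)^(4) removes it from V
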